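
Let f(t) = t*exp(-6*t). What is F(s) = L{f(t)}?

F(s) = (s + 6)^(-2)

L{e^(-6t)} = 1/(s + 6).
Then apply L{t·g(t)} = -d/ds[G(s)] with G(s) = 1/(s + 6):
differentiating 1 time and applying the sign gives (s + 6)^(-2).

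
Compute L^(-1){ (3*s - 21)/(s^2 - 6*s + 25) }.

-3*exp(3*t)*sin(4*t) + 3*exp(3*t)*cos(4*t)

Complete the square in the denominator: s^2 - 6*s + 25 = (s - 3)^2 + 4^2.
Split the numerator to match: 3*s - 21 = 3·(s - 3) - 3·4.
Invert each term: 3·(s - 3)/((s - 3)^2 + 16) ↔ 3e^(3t)cos(4t); -3·4/((s - 3)^2 + 16) ↔ -3e^(3t)sin(4t).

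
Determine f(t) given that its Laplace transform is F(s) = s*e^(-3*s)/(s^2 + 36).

f(t) = Heaviside(t - 3)*(cos(6*t - 18))

The factor e^(-3s) signals a time shift by c = 3 (second shifting theorem).
L{cos(6t)} = s/(s^2 + 36), so L^-1{s/(s^2 + 36)} = cos(6*t).
Hence the inverse is u(t - 3) times that function evaluated at t - 3.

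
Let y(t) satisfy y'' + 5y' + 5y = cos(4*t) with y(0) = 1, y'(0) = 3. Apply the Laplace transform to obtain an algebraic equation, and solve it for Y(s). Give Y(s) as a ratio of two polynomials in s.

Apply the Laplace transform to the equation.
Using L{y''} = s^2 Y - s·y(0) - y'(0) and L{y'} = sY - y(0), with y(0) = 1, y'(0) = 3, the left side becomes (s^2 + 5*s + 5)Y - (s + 8).
The right side is L{cos(4*t)} = s/(s^2 + 16).
So (s^2 + 5*s + 5)Y = s/(s^2 + 16) + (s + 8).
Divide through and combine into a single rational function.

Y(s) = (s^3 + 8*s^2 + 17*s + 128)/(s^4 + 5*s^3 + 21*s^2 + 80*s + 80)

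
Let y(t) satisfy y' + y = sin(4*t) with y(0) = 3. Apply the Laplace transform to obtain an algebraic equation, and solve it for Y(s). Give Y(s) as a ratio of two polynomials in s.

Laplace-transform each side.
With L{y'} = sY - y(0) = sY - 3: the LHS transforms to (s + 1)Y - (3).
The right side is L{sin(4*t)} = 4/(s^2 + 16).
So (s + 1)Y = 4/(s^2 + 16) + (3).
Solve for Y(s) and write it as one ratio of polynomials.

Y(s) = (3*s^2 + 52)/(s^3 + s^2 + 16*s + 16)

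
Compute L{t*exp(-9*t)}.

L{e^(-9t)} = 1/(s + 9).
Then apply L{t·g(t)} = -d/ds[H(s)] with H(s) = 1/(s + 9):
differentiating 1 time and applying the sign gives (s + 9)^(-2).

(s + 9)^(-2)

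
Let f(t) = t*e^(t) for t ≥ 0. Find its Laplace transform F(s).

L{e^(t)} = 1/(s - 1).
Then apply L{t·g(t)} = -d/ds[G(s)] with G(s) = 1/(s - 1):
differentiating 1 time and applying the sign gives (s - 1)^(-2).

F(s) = (s - 1)^(-2)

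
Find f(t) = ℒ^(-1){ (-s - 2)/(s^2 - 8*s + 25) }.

Complete the square in the denominator: s^2 - 8*s + 25 = (s - 4)^2 + 3^2.
Split the numerator to match: -s - 2 = -1·(s - 4) - 2·3.
Invert each term: -1·(s - 4)/((s - 4)^2 + 9) ↔ -e^(4t)cos(3t); -2·3/((s - 4)^2 + 9) ↔ -2e^(4t)sin(3t).

f(t) = -2*exp(4*t)*sin(3*t) - exp(4*t)*cos(3*t)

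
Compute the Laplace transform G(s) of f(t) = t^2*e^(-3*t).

L{e^(-3t)} = 1/(s + 3).
Then apply L{t^2·g(t)} = (-1)^2 d^2/ds^2[H(s)] with H(s) = 1/(s + 3):
differentiating 2 times and applying the sign gives 2/(s + 3)^3.

G(s) = 2/(s + 3)^3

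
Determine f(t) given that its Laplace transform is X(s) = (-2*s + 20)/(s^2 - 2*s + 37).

Complete the square in the denominator: s^2 - 2*s + 37 = (s - 1)^2 + 6^2.
Split the numerator to match: -2*s + 20 = -2·(s - 1) + 3·6.
Invert each term: -2·(s - 1)/((s - 1)^2 + 36) ↔ -2e^(t)cos(6t); 3·6/((s - 1)^2 + 36) ↔ 3e^(t)sin(6t).

f(t) = 3*exp(t)*sin(6*t) - 2*exp(t)*cos(6*t)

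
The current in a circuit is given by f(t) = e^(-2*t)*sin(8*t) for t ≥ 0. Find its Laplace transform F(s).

F(s) = 8/((s + 2)^2 + 64)

L{sin(8t)} = 8/(s^2 + 64).
By the first shifting theorem, multiplying by e^(-2t) replaces s with s + 2.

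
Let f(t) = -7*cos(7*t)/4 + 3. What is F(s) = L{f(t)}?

F(s) = -7*s/(4*(s^2 + 49)) + 3/s

The transform is linear, so treat each term independently.
(-7/4)·[L{cos(7t)} = s/(s^2 + 49)]; L{3} = 3/s.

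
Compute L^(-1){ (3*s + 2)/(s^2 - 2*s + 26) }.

Complete the square in the denominator: s^2 - 2*s + 26 = (s - 1)^2 + 5^2.
Split the numerator to match: 3*s + 2 = 3·(s - 1) + 1·5.
Invert each term: 3·(s - 1)/((s - 1)^2 + 25) ↔ 3e^(t)cos(5t); 1·5/((s - 1)^2 + 25) ↔ e^(t)sin(5t).

exp(t)*sin(5*t) + 3*exp(t)*cos(5*t)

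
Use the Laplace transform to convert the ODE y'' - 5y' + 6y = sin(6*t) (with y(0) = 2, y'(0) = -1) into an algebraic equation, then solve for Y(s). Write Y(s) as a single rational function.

Y(s) = (2*s^3 - 11*s^2 + 72*s - 390)/(s^4 - 5*s^3 + 42*s^2 - 180*s + 216)

Take the Laplace transform of both sides.
With L{y''} = s^2 Y - s·y(0) - y'(0) and L{y'} = sY - y(0), with y(0) = 2, y'(0) = -1: the LHS transforms to (s^2 - 5*s + 6)Y - (2*s - 11).
The right side is L{sin(6*t)} = 6/(s^2 + 36).
So (s^2 - 5*s + 6)Y = 6/(s^2 + 36) + (2*s - 11).
Isolate Y and clear denominators.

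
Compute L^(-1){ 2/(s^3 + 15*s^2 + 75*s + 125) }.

Rewrite the denominator: s^3 + 15*s^2 + 75*s + 125 = (s + 5)^3.
The form in (s + 5) signals a first-shifting-theorem factor e^(-5t).
Since L{t^2} = 2!/s^3 = 2/s^3, the inverse is t^2*exp(-5*t).

t^2*exp(-5*t)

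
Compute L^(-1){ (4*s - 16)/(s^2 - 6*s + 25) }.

-exp(3*t)*sin(4*t) + 4*exp(3*t)*cos(4*t)

Complete the square in the denominator: s^2 - 6*s + 25 = (s - 3)^2 + 4^2.
Split the numerator to match: 4*s - 16 = 4·(s - 3) - 1·4.
Invert each term: 4·(s - 3)/((s - 3)^2 + 16) ↔ 4e^(3t)cos(4t); -1·4/((s - 3)^2 + 16) ↔ -e^(3t)sin(4t).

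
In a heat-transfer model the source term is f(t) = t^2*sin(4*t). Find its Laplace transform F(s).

F(s) = 8*(3*s^2 - 16)/(s^2 + 16)^3

L{sin(4t)} = 4/(s^2 + 16).
Then apply L{t^2·g(t)} = (-1)^2 d^2/ds^2[G(s)] with G(s) = 4/(s^2 + 16):
differentiating 2 times and applying the sign gives 8*(3*s^2 - 16)/(s^2 + 16)^3.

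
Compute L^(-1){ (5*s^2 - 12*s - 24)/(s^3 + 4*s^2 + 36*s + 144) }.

-4*sin(6*t) + 3*cos(6*t) + 2*exp(-4*t)

Factor the denominator: s^3 + 4*s^2 + 36*s + 144 = (s + 4)*(s^2 + 36).
Partial fraction decomposition gives [2/(s + 4)] + [3*s/(s^2 + 36)] + [-24/(s^2 + 36)].
Invert each term: 2/(s + 4) ↔ 2e^(-4t); 3·s/(s^2 + 36) ↔ 3cos(6t); -4·6/(s^2 + 36) ↔ -4sin(6t).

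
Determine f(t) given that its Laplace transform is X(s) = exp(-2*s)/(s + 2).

The factor e^(-2s) signals a time shift by c = 2 (second shifting theorem).
L{e^(-2t)} = 1/(s + 2), so L^-1{1/(s + 2)} = exp(-2*t).
Hence the inverse is u(t - 2) times that function evaluated at t - 2.

f(t) = Heaviside(t - 2)*(exp(-2*t + 4))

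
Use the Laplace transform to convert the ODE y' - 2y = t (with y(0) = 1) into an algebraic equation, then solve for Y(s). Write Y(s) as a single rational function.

Take the Laplace transform of both sides.
The derivative rules (L{y'} = sY - y(0) = sY - 1) turn the left side into (s - 2)Y - (1).
The right side is L{t} = s^(-2).
So (s - 2)Y = s^(-2) + (1).
Divide through and combine into a single rational function.

Y(s) = (s^2 + 1)/(s^3 - 2*s^2)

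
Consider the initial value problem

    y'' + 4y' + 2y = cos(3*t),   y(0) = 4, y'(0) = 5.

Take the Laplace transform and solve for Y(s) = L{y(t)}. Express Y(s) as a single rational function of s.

Take the Laplace transform of both sides.
Using L{y''} = s^2 Y - s·y(0) - y'(0) and L{y'} = sY - y(0), with y(0) = 4, y'(0) = 5, the left side becomes (s^2 + 4*s + 2)Y - (4*s + 21).
The right side is L{cos(3*t)} = s/(s^2 + 9).
So (s^2 + 4*s + 2)Y = s/(s^2 + 9) + (4*s + 21).
Divide through and combine into a single rational function.

Y(s) = (4*s^3 + 21*s^2 + 37*s + 189)/(s^4 + 4*s^3 + 11*s^2 + 36*s + 18)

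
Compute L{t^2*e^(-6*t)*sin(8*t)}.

L{sin(8t)} = 8/(s^2 + 64).
Multiplying by e^(-6t) shifts s → s + 6, so L{e^(-6*t)*sin(8*t)} = 8/((s + 6)^2 + 64).
Then apply L{t^2·g(t)} = (-1)^2 d^2/ds^2[G(s)] with G(s) = 8/((s + 6)^2 + 64):
differentiating 2 times and applying the sign gives 16*(3*s^2 + 36*s + 44)/(s^2 + 12*s + 100)^3.

16*(3*s^2 + 36*s + 44)/(s^2 + 12*s + 100)^3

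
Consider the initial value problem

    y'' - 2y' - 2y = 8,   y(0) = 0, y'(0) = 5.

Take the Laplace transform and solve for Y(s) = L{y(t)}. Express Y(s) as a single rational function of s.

Y(s) = (5*s + 8)/(s^3 - 2*s^2 - 2*s)

Apply the Laplace transform to the equation.
The derivative rules (L{y''} = s^2 Y - s·y(0) - y'(0) and L{y'} = sY - y(0), with y(0) = 0, y'(0) = 5) turn the left side into (s^2 - 2*s - 2)Y - (5).
The right side is L{8} = 8/s.
So (s^2 - 2*s - 2)Y = 8/s + (5).
Isolate Y and clear denominators.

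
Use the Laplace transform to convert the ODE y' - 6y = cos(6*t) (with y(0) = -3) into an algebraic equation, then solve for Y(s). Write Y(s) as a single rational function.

Y(s) = (-3*s^2 + s - 108)/(s^3 - 6*s^2 + 36*s - 216)

Transform both sides with L{·}.
Using L{y'} = sY - y(0) = sY - (-3), the left side becomes (s - 6)Y - (-3).
The right side is L{cos(6*t)} = s/(s^2 + 36).
So (s - 6)Y = s/(s^2 + 36) + (-3).
Isolate Y and clear denominators.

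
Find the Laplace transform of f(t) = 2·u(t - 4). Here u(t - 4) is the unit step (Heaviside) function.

2*exp(-4*s)/s

By the second shifting theorem, L{u(t - c)·g(t - c)} = e^(-cs)·H(s) with c = 4 and H(s) = L{g(t)}.
L{2} = 2/s.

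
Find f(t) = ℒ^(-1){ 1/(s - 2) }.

Since L{e^(2t)} = 1/(s - 2), the inverse is e^(2*t).

f(t) = exp(2*t)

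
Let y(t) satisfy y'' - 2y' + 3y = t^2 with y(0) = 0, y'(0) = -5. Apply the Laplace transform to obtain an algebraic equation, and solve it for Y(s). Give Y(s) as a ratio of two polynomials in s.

Laplace-transform each side.
Using L{y''} = s^2 Y - s·y(0) - y'(0) and L{y'} = sY - y(0), with y(0) = 0, y'(0) = -5, the left side becomes (s^2 - 2*s + 3)Y - (-5).
The right side is L{t^2} = 2/s^3.
So (s^2 - 2*s + 3)Y = 2/s^3 + (-5).
Solve for Y(s) and write it as one ratio of polynomials.

Y(s) = (-5*s^3 + 2)/(s^5 - 2*s^4 + 3*s^3)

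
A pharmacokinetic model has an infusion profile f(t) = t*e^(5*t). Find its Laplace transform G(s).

L{e^(5t)} = 1/(s - 5).
Then apply L{t·g(t)} = -d/ds[H(s)] with H(s) = 1/(s - 5):
differentiating 1 time and applying the sign gives (s - 5)^(-2).

G(s) = (s - 5)^(-2)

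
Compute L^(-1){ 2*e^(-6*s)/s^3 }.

Heaviside(t - 6)*((t - 6)^2)

The factor e^(-6s) signals a time shift by c = 6 (second shifting theorem).
L{t^2} = 2!/s^3 = 2/s^3, so L^-1{2/s^3} = t^2.
Hence the inverse is u(t - 6) times that function evaluated at t - 6.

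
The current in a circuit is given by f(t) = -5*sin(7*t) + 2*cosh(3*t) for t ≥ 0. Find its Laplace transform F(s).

F(s) = 2*s/(s^2 - 9) - 35/(s^2 + 49)

Apply the Laplace transform termwise.
(2)·[L{cosh(3t)} = s/(s^2 - 9)]; (-5)·[L{sin(7t)} = 7/(s^2 + 49)].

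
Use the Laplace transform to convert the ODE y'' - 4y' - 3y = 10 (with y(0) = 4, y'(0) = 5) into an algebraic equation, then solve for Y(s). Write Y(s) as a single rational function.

Y(s) = (4*s^2 - 11*s + 10)/(s^3 - 4*s^2 - 3*s)

Take the Laplace transform of both sides.
The derivative rules (L{y''} = s^2 Y - s·y(0) - y'(0) and L{y'} = sY - y(0), with y(0) = 4, y'(0) = 5) turn the left side into (s^2 - 4*s - 3)Y - (4*s - 11).
The right side is L{10} = 10/s.
So (s^2 - 4*s - 3)Y = 10/s + (4*s - 11).
Solve for Y(s) and write it as one ratio of polynomials.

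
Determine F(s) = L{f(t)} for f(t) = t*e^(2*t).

L{e^(2t)} = 1/(s - 2).
Then apply L{t·g(t)} = -d/ds[G(s)] with G(s) = 1/(s - 2):
differentiating 1 time and applying the sign gives (s - 2)^(-2).

F(s) = (s - 2)^(-2)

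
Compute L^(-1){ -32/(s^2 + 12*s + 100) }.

-4*exp(-6*t)*sin(8*t)

Rewrite the denominator: s^2 + 12*s + 100 = (s + 6)^2 + 64.
The form in (s + 6) signals a first-shifting-theorem factor e^(-6t).
Since L{sin(8t)} = 8/(s^2 + 64), the inverse is e^(-6*t)*sin(8*t), scaled by -4.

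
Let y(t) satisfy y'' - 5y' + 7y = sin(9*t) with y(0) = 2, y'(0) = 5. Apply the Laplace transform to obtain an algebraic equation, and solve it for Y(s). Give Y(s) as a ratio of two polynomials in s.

Take the Laplace transform of both sides.
The derivative rules (L{y''} = s^2 Y - s·y(0) - y'(0) and L{y'} = sY - y(0), with y(0) = 2, y'(0) = 5) turn the left side into (s^2 - 5*s + 7)Y - (2*s - 5).
The right side is L{sin(9*t)} = 9/(s^2 + 81).
So (s^2 - 5*s + 7)Y = 9/(s^2 + 81) + (2*s - 5).
Solve for Y(s) and write it as one ratio of polynomials.

Y(s) = (2*s^3 - 5*s^2 + 162*s - 396)/(s^4 - 5*s^3 + 88*s^2 - 405*s + 567)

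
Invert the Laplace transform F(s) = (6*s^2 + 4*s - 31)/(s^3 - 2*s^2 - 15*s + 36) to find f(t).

f(t) = 5*t*exp(3*t) + 5*exp(3*t) + exp(-4*t)

Factor the denominator: s^3 - 2*s^2 - 15*s + 36 = (s - 3)^2*(s + 4).
Partial fraction decomposition gives [5/(s - 3)] + [5/(s - 3)^2] + [1/(s + 4)].
Invert each term: 5/(s - 3) ↔ 5e^(3t); 5/(s - 3)^2 ↔ 5t·e^(3t); 1/(s + 4) ↔ e^(-4t).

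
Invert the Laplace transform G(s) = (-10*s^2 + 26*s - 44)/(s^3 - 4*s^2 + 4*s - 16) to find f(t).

f(t) = -5*exp(4*t) + 3*sin(2*t) - 5*cos(2*t)

Factor the denominator: s^3 - 4*s^2 + 4*s - 16 = (s - 4)*(s^2 + 4).
Partial fraction decomposition gives [-5/(s - 4)] + [-5*s/(s^2 + 4)] + [6/(s^2 + 4)].
Invert each term: -5/(s - 4) ↔ -5e^(4t); -5·s/(s^2 + 4) ↔ -5cos(2t); 3·2/(s^2 + 4) ↔ 3sin(2t).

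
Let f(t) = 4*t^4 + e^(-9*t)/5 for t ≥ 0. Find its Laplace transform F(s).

Apply the Laplace transform termwise.
(1/5)·[L{e^(-9t)} = 1/(s + 9)]; (4)·[L{t^4} = 4!/s^5 = 24/s^5].

F(s) = 1/(5*(s + 9)) + 96/s^5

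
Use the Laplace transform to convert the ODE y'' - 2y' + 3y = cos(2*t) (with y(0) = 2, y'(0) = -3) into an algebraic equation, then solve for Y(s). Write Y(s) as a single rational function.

Y(s) = (2*s^3 - 7*s^2 + 9*s - 28)/(s^4 - 2*s^3 + 7*s^2 - 8*s + 12)

Take the Laplace transform of both sides.
Using L{y''} = s^2 Y - s·y(0) - y'(0) and L{y'} = sY - y(0), with y(0) = 2, y'(0) = -3, the left side becomes (s^2 - 2*s + 3)Y - (2*s - 7).
The right side is L{cos(2*t)} = s/(s^2 + 4).
So (s^2 - 2*s + 3)Y = s/(s^2 + 4) + (2*s - 7).
Divide through and combine into a single rational function.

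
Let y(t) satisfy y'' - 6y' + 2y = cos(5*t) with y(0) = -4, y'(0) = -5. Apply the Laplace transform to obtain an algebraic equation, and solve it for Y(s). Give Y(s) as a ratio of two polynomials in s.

Laplace-transform each side.
With L{y''} = s^2 Y - s·y(0) - y'(0) and L{y'} = sY - y(0), with y(0) = -4, y'(0) = -5: the LHS transforms to (s^2 - 6*s + 2)Y - (-4*s + 19).
The right side is L{cos(5*t)} = s/(s^2 + 25).
So (s^2 - 6*s + 2)Y = s/(s^2 + 25) + (-4*s + 19).
Isolate Y and clear denominators.

Y(s) = (-4*s^3 + 19*s^2 - 99*s + 475)/(s^4 - 6*s^3 + 27*s^2 - 150*s + 50)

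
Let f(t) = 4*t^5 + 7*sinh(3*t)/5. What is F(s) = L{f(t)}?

By linearity of the Laplace transform, transform each term separately.
(4)·[L{t^5} = 5!/s^6 = 120/s^6]; (7/5)·[L{sinh(3t)} = 3/(s^2 - 9)].

F(s) = 21/(5*(s^2 - 9)) + 480/s^6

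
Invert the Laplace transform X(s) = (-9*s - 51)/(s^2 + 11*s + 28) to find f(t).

Factor the denominator: s^2 + 11*s + 28 = (s + 4)*(s + 7).
Partial fraction decomposition gives [-5/(s + 4)] + [-4/(s + 7)].
Invert each term: -5/(s + 4) ↔ -5e^(-4t); -4/(s + 7) ↔ -4e^(-7t).

f(t) = -5*exp(-4*t) - 4*exp(-7*t)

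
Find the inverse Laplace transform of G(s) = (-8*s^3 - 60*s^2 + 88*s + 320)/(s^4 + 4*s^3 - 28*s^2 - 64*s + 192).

Factor the denominator: s^4 + 4*s^3 - 28*s^2 - 64*s + 192 = (s - 4)*(s - 2)*(s + 4)*(s + 6).
Partial fraction decomposition gives [-5/(s - 4)] + [4/(s + 6)] + [-5/(s + 4)] + [-2/(s - 2)].
Invert each term: -5/(s - 4) ↔ -5e^(4t); 4/(s + 6) ↔ 4e^(-6t); -5/(s + 4) ↔ -5e^(-4t); -2/(s - 2) ↔ -2e^(2t).

-5*exp(4*t) - 2*exp(2*t) - 5*exp(-4*t) + 4*exp(-6*t)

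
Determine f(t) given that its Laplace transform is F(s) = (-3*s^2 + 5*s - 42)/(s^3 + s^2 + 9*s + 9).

f(t) = sin(3*t) + 2*cos(3*t) - 5*exp(-t)

Factor the denominator: s^3 + s^2 + 9*s + 9 = (s + 1)*(s^2 + 9).
Partial fraction decomposition gives [-5/(s + 1)] + [2*s/(s^2 + 9)] + [3/(s^2 + 9)].
Invert each term: -5/(s + 1) ↔ -5e^(-t); 2·s/(s^2 + 9) ↔ 2cos(3t); 1·3/(s^2 + 9) ↔ sin(3t).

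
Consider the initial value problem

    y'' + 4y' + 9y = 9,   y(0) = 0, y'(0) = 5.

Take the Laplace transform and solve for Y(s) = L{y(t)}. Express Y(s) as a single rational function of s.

Y(s) = (5*s + 9)/(s^3 + 4*s^2 + 9*s)

Apply the Laplace transform to the equation.
The derivative rules (L{y''} = s^2 Y - s·y(0) - y'(0) and L{y'} = sY - y(0), with y(0) = 0, y'(0) = 5) turn the left side into (s^2 + 4*s + 9)Y - (5).
The right side is L{9} = 9/s.
So (s^2 + 4*s + 9)Y = 9/s + (5).
Solve for Y(s) and write it as one ratio of polynomials.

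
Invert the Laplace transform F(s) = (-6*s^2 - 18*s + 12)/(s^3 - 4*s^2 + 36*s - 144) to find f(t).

f(t) = -3*exp(4*t) - 5*sin(6*t) - 3*cos(6*t)

Factor the denominator: s^3 - 4*s^2 + 36*s - 144 = (s - 4)*(s^2 + 36).
Partial fraction decomposition gives [-3/(s - 4)] + [-3*s/(s^2 + 36)] + [-30/(s^2 + 36)].
Invert each term: -3/(s - 4) ↔ -3e^(4t); -3·s/(s^2 + 36) ↔ -3cos(6t); -5·6/(s^2 + 36) ↔ -5sin(6t).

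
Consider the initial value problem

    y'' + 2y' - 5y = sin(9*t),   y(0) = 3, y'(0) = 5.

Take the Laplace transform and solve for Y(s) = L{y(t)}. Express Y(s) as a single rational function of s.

Laplace-transform each side.
With L{y''} = s^2 Y - s·y(0) - y'(0) and L{y'} = sY - y(0), with y(0) = 3, y'(0) = 5: the LHS transforms to (s^2 + 2*s - 5)Y - (3*s + 11).
The right side is L{sin(9*t)} = 9/(s^2 + 81).
So (s^2 + 2*s - 5)Y = 9/(s^2 + 81) + (3*s + 11).
Isolate Y and clear denominators.

Y(s) = (3*s^3 + 11*s^2 + 243*s + 900)/(s^4 + 2*s^3 + 76*s^2 + 162*s - 405)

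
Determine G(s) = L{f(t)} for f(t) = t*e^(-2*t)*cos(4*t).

L{cos(4t)} = s/(s^2 + 16).
Multiplying by e^(-2t) shifts s → s + 2, so L{e^(-2*t)*cos(4*t)} = (s + 2)/((s + 2)^2 + 16).
Then apply L{t·g(t)} = -d/ds[H(s)] with H(s) = (s + 2)/((s + 2)^2 + 16):
differentiating 1 time and applying the sign gives (s - 2)*(s + 6)/(s^2 + 4*s + 20)^2.

G(s) = (s - 2)*(s + 6)/(s^2 + 4*s + 20)^2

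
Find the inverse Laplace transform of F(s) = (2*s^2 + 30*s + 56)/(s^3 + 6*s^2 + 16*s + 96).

3*sin(4*t) + 3*cos(4*t) - exp(-6*t)

Factor the denominator: s^3 + 6*s^2 + 16*s + 96 = (s + 6)*(s^2 + 16).
Partial fraction decomposition gives [-1/(s + 6)] + [3*s/(s^2 + 16)] + [12/(s^2 + 16)].
Invert each term: -1/(s + 6) ↔ -e^(-6t); 3·s/(s^2 + 16) ↔ 3cos(4t); 3·4/(s^2 + 16) ↔ 3sin(4t).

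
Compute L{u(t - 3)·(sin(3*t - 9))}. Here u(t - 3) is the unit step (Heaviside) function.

3*exp(-3*s)/(s^2 + 9)

By the second shifting theorem, L{u(t - c)·g(t - c)} = e^(-cs)·G(s) with c = 3 and G(s) = L{g(t)}.
L{sin(3t)} = 3/(s^2 + 9).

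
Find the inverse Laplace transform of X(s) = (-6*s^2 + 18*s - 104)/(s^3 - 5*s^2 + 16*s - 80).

-4*exp(5*t) + 2*sin(4*t) - 2*cos(4*t)

Factor the denominator: s^3 - 5*s^2 + 16*s - 80 = (s - 5)*(s^2 + 16).
Partial fraction decomposition gives [-4/(s - 5)] + [-2*s/(s^2 + 16)] + [8/(s^2 + 16)].
Invert each term: -4/(s - 5) ↔ -4e^(5t); -2·s/(s^2 + 16) ↔ -2cos(4t); 2·4/(s^2 + 16) ↔ 2sin(4t).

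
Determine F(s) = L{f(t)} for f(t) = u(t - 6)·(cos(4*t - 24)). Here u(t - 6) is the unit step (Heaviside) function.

F(s) = s*exp(-6*s)/(s^2 + 16)

By the second shifting theorem, L{u(t - c)·g(t - c)} = e^(-cs)·G(s) with c = 6 and G(s) = L{g(t)}.
L{cos(4t)} = s/(s^2 + 16).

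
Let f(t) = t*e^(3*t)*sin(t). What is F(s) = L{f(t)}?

F(s) = 2*(s - 3)/(s^2 - 6*s + 10)^2

L{sin(t)} = 1/(s^2 + 1).
Multiplying by e^(3t) shifts s → s - 3, so L{e^(3*t)*sin(t)} = 1/((s - 3)^2 + 1).
Then apply L{t·g(t)} = -d/ds[G(s)] with G(s) = 1/((s - 3)^2 + 1):
differentiating 1 time and applying the sign gives 2*(s - 3)/(s^2 - 6*s + 10)^2.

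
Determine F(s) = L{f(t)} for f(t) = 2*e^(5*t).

L{2} = 2/s.
By the first shifting theorem, multiplying by e^(5t) replaces s with s - 5.

F(s) = 2/(s - 5)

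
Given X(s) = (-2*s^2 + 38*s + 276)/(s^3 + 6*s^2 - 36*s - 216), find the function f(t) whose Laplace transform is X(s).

Factor the denominator: s^3 + 6*s^2 - 36*s - 216 = (s - 6)*(s + 6)^2.
Partial fraction decomposition gives [-5/(s + 6)] + [2/(s + 6)^2] + [3/(s - 6)].
Invert each term: -5/(s + 6) ↔ -5e^(-6t); 2/(s + 6)^2 ↔ 2t·e^(-6t); 3/(s - 6) ↔ 3e^(6t).

f(t) = 2*t*exp(-6*t) + 3*exp(6*t) - 5*exp(-6*t)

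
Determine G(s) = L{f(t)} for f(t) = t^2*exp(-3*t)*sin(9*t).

G(s) = 54*(s^2 + 6*s - 18)/(s^2 + 6*s + 90)^3

L{sin(9t)} = 9/(s^2 + 81).
Multiplying by e^(-3t) shifts s → s + 3, so L{exp(-3*t)*sin(9*t)} = 9/((s + 3)^2 + 81).
Then apply L{t^2·g(t)} = (-1)^2 d^2/ds^2[H(s)] with H(s) = 9/((s + 3)^2 + 81):
differentiating 2 times and applying the sign gives 54*(s^2 + 6*s - 18)/(s^2 + 6*s + 90)^3.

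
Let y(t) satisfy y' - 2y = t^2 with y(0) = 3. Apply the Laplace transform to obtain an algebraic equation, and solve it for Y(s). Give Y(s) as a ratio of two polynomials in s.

Y(s) = (3*s^3 + 2)/(s^4 - 2*s^3)

Laplace-transform each side.
Using L{y'} = sY - y(0) = sY - 3, the left side becomes (s - 2)Y - (3).
The right side is L{t^2} = 2/s^3.
So (s - 2)Y = 2/s^3 + (3).
Divide through and combine into a single rational function.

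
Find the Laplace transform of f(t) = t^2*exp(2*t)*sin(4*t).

L{sin(4t)} = 4/(s^2 + 16).
Multiplying by e^(2t) shifts s → s - 2, so L{exp(2*t)*sin(4*t)} = 4/((s - 2)^2 + 16).
Then apply L{t^2·g(t)} = (-1)^2 d^2/ds^2[G(s)] with G(s) = 4/((s - 2)^2 + 16):
differentiating 2 times and applying the sign gives 8*(3*s^2 - 12*s - 4)/(s^2 - 4*s + 20)^3.

8*(3*s^2 - 12*s - 4)/(s^2 - 4*s + 20)^3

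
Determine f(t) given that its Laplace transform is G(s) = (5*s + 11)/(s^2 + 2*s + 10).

f(t) = 2*exp(-t)*sin(3*t) + 5*exp(-t)*cos(3*t)

Complete the square in the denominator: s^2 + 2*s + 10 = (s + 1)^2 + 3^2.
Split the numerator to match: 5*s + 11 = 5·(s + 1) + 2·3.
Invert each term: 5·(s + 1)/((s + 1)^2 + 9) ↔ 5e^(-t)cos(3t); 2·3/((s + 1)^2 + 9) ↔ 2e^(-t)sin(3t).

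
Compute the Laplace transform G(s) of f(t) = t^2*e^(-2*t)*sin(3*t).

L{sin(3t)} = 3/(s^2 + 9).
Multiplying by e^(-2t) shifts s → s + 2, so L{e^(-2*t)*sin(3*t)} = 3/((s + 2)^2 + 9).
Then apply L{t^2·g(t)} = (-1)^2 d^2/ds^2[H(s)] with H(s) = 3/((s + 2)^2 + 9):
differentiating 2 times and applying the sign gives 18*(s^2 + 4*s + 1)/(s^2 + 4*s + 13)^3.

G(s) = 18*(s^2 + 4*s + 1)/(s^2 + 4*s + 13)^3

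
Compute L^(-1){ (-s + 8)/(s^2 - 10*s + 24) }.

Factor the denominator: s^2 - 10*s + 24 = (s - 6)*(s - 4).
Partial fraction decomposition gives [1/(s - 6)] + [-2/(s - 4)].
Invert each term: 1/(s - 6) ↔ e^(6t); -2/(s - 4) ↔ -2e^(4t).

exp(6*t) - 2*exp(4*t)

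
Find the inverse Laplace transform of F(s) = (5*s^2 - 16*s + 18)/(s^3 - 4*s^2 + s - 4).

2*exp(4*t) - 4*sin(t) + 3*cos(t)

Factor the denominator: s^3 - 4*s^2 + s - 4 = (s - 4)*(s^2 + 1).
Partial fraction decomposition gives [2/(s - 4)] + [3*s/(s^2 + 1)] + [-4/(s^2 + 1)].
Invert each term: 2/(s - 4) ↔ 2e^(4t); 3·s/(s^2 + 1) ↔ 3cos(t); -4·1/(s^2 + 1) ↔ -4sin(t).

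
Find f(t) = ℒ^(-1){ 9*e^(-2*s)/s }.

The factor e^(-2s) signals a time shift by c = 2 (second shifting theorem).
L{9} = 9/s, so L^-1{9/s} = 9.
Hence the inverse is u(t - 2) times that function evaluated at t - 2.

f(t) = Heaviside(t - 2)*(9)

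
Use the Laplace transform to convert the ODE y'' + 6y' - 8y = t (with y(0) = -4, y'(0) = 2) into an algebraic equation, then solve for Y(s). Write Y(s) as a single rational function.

Y(s) = (-4*s^3 - 22*s^2 + 1)/(s^4 + 6*s^3 - 8*s^2)

Apply the Laplace transform to the equation.
The derivative rules (L{y''} = s^2 Y - s·y(0) - y'(0) and L{y'} = sY - y(0), with y(0) = -4, y'(0) = 2) turn the left side into (s^2 + 6*s - 8)Y - (-4*s - 22).
The right side is L{t} = s^(-2).
So (s^2 + 6*s - 8)Y = s^(-2) + (-4*s - 22).
Isolate Y and clear denominators.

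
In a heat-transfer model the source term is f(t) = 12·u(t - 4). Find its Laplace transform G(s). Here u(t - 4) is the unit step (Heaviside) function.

G(s) = 12*exp(-4*s)/s

By the second shifting theorem, L{u(t - c)·g(t - c)} = e^(-cs)·H(s) with c = 4 and H(s) = L{g(t)}.
L{12} = 12/s.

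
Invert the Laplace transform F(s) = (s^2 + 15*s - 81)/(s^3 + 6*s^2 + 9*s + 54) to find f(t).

f(t) = -3*sin(3*t) + 4*cos(3*t) - 3*exp(-6*t)

Factor the denominator: s^3 + 6*s^2 + 9*s + 54 = (s + 6)*(s^2 + 9).
Partial fraction decomposition gives [-3/(s + 6)] + [4*s/(s^2 + 9)] + [-9/(s^2 + 9)].
Invert each term: -3/(s + 6) ↔ -3e^(-6t); 4·s/(s^2 + 9) ↔ 4cos(3t); -3·3/(s^2 + 9) ↔ -3sin(3t).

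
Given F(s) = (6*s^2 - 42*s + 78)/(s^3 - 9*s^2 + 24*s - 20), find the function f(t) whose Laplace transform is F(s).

Factor the denominator: s^3 - 9*s^2 + 24*s - 20 = (s - 5)*(s - 2)^2.
Partial fraction decomposition gives [4/(s - 2)] + [-6/(s - 2)^2] + [2/(s - 5)].
Invert each term: 4/(s - 2) ↔ 4e^(2t); -6/(s - 2)^2 ↔ -6t·e^(2t); 2/(s - 5) ↔ 2e^(5t).

f(t) = -6*t*exp(2*t) + 2*exp(5*t) + 4*exp(2*t)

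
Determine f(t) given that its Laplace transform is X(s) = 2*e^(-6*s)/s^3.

f(t) = Heaviside(t - 6)*((t - 6)^2)

The factor e^(-6s) signals a time shift by c = 6 (second shifting theorem).
L{t^2} = 2!/s^3 = 2/s^3, so L^-1{2/s^3} = t^2.
Hence the inverse is u(t - 6) times that function evaluated at t - 6.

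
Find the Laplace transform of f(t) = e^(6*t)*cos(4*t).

L{cos(4t)} = s/(s^2 + 16).
By the first shifting theorem, multiplying by e^(6t) replaces s with s - 6.

(s - 6)/((s - 6)^2 + 16)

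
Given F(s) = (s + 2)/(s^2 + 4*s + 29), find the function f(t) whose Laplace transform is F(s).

f(t) = exp(-2*t)*cos(5*t)

Rewrite the denominator: s^2 + 4*s + 29 = (s + 2)^2 + 25.
The form in (s + 2) signals a first-shifting-theorem factor e^(-2t).
Since L{cos(5t)} = s/(s^2 + 25), the inverse is e^(-2*t)*cos(5*t).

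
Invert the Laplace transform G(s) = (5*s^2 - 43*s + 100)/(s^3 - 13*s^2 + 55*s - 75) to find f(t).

f(t) = 5*t*exp(5*t) + exp(5*t) + 4*exp(3*t)

Factor the denominator: s^3 - 13*s^2 + 55*s - 75 = (s - 5)^2*(s - 3).
Partial fraction decomposition gives [1/(s - 5)] + [5/(s - 5)^2] + [4/(s - 3)].
Invert each term: 1/(s - 5) ↔ e^(5t); 5/(s - 5)^2 ↔ 5t·e^(5t); 4/(s - 3) ↔ 4e^(3t).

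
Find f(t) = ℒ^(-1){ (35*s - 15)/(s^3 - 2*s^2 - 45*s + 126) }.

Factor the denominator: s^3 - 2*s^2 - 45*s + 126 = (s - 6)*(s - 3)*(s + 7).
Partial fraction decomposition gives [-2/(s + 7)] + [-3/(s - 3)] + [5/(s - 6)].
Invert each term: -2/(s + 7) ↔ -2e^(-7t); -3/(s - 3) ↔ -3e^(3t); 5/(s - 6) ↔ 5e^(6t).

f(t) = 5*exp(6*t) - 3*exp(3*t) - 2*exp(-7*t)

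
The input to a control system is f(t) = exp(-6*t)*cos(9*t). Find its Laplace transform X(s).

L{cos(9t)} = s/(s^2 + 81).
By the first shifting theorem, multiplying by e^(-6t) replaces s with s + 6.

X(s) = (s + 6)/((s + 6)^2 + 81)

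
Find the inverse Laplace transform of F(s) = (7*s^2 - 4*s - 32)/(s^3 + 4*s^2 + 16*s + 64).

-5*sin(4*t) + 4*cos(4*t) + 3*exp(-4*t)

Factor the denominator: s^3 + 4*s^2 + 16*s + 64 = (s + 4)*(s^2 + 16).
Partial fraction decomposition gives [3/(s + 4)] + [4*s/(s^2 + 16)] + [-20/(s^2 + 16)].
Invert each term: 3/(s + 4) ↔ 3e^(-4t); 4·s/(s^2 + 16) ↔ 4cos(4t); -5·4/(s^2 + 16) ↔ -5sin(4t).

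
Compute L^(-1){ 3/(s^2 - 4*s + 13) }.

Rewrite the denominator: s^2 - 4*s + 13 = (s - 2)^2 + 9.
The form in (s - 2) signals a first-shifting-theorem factor e^(2t).
Since L{sin(3t)} = 3/(s^2 + 9), the inverse is e^(2*t)*sin(3*t).

exp(2*t)*sin(3*t)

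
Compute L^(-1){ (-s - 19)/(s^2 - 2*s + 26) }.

-4*exp(t)*sin(5*t) - exp(t)*cos(5*t)

Complete the square in the denominator: s^2 - 2*s + 26 = (s - 1)^2 + 5^2.
Split the numerator to match: -s - 19 = -1·(s - 1) - 4·5.
Invert each term: -1·(s - 1)/((s - 1)^2 + 25) ↔ -e^(t)cos(5t); -4·5/((s - 1)^2 + 25) ↔ -4e^(t)sin(5t).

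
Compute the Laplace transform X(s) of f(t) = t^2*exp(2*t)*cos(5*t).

X(s) = 2*(s - 2)*(s^2 - 4*s - 71)/(s^2 - 4*s + 29)^3

L{cos(5t)} = s/(s^2 + 25).
Multiplying by e^(2t) shifts s → s - 2, so L{exp(2*t)*cos(5*t)} = (s - 2)/((s - 2)^2 + 25).
Then apply L{t^2·g(t)} = (-1)^2 d^2/ds^2[G(s)] with G(s) = (s - 2)/((s - 2)^2 + 25):
differentiating 2 times and applying the sign gives 2*(s - 2)*(s^2 - 4*s - 71)/(s^2 - 4*s + 29)^3.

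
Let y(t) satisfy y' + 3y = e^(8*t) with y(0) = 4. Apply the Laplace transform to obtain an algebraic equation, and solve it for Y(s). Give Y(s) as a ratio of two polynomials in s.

Laplace-transform each side.
Using L{y'} = sY - y(0) = sY - 4, the left side becomes (s + 3)Y - (4).
The right side is L{e^(8*t)} = 1/(s - 8).
So (s + 3)Y = 1/(s - 8) + (4).
Divide through and combine into a single rational function.

Y(s) = (4*s - 31)/(s^2 - 5*s - 24)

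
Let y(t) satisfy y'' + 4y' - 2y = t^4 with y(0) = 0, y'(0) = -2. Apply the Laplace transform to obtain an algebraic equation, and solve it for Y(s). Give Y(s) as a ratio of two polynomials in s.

Laplace-transform each side.
Using L{y''} = s^2 Y - s·y(0) - y'(0) and L{y'} = sY - y(0), with y(0) = 0, y'(0) = -2, the left side becomes (s^2 + 4*s - 2)Y - (-2).
The right side is L{t^4} = 24/s^5.
So (s^2 + 4*s - 2)Y = 24/s^5 + (-2).
Isolate Y and clear denominators.

Y(s) = (-2*s^5 + 24)/(s^7 + 4*s^6 - 2*s^5)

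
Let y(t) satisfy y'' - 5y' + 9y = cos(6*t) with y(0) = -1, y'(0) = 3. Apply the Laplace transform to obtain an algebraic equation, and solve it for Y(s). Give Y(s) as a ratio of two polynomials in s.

Y(s) = (-s^3 + 8*s^2 - 35*s + 288)/(s^4 - 5*s^3 + 45*s^2 - 180*s + 324)

Take the Laplace transform of both sides.
With L{y''} = s^2 Y - s·y(0) - y'(0) and L{y'} = sY - y(0), with y(0) = -1, y'(0) = 3: the LHS transforms to (s^2 - 5*s + 9)Y - (-s + 8).
The right side is L{cos(6*t)} = s/(s^2 + 36).
So (s^2 - 5*s + 9)Y = s/(s^2 + 36) + (-s + 8).
Solve for Y(s) and write it as one ratio of polynomials.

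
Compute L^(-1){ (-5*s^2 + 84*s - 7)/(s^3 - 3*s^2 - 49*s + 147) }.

6*exp(7*t) - 5*exp(3*t) - 6*exp(-7*t)

Factor the denominator: s^3 - 3*s^2 - 49*s + 147 = (s - 7)*(s - 3)*(s + 7).
Partial fraction decomposition gives [-5/(s - 3)] + [6/(s - 7)] + [-6/(s + 7)].
Invert each term: -5/(s - 3) ↔ -5e^(3t); 6/(s - 7) ↔ 6e^(7t); -6/(s + 7) ↔ -6e^(-7t).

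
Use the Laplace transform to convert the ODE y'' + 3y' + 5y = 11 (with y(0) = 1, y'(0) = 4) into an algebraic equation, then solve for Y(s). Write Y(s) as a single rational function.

Y(s) = (s^2 + 7*s + 11)/(s^3 + 3*s^2 + 5*s)

Transform both sides with L{·}.
With L{y''} = s^2 Y - s·y(0) - y'(0) and L{y'} = sY - y(0), with y(0) = 1, y'(0) = 4: the LHS transforms to (s^2 + 3*s + 5)Y - (s + 7).
The right side is L{11} = 11/s.
So (s^2 + 3*s + 5)Y = 11/s + (s + 7).
Divide through and combine into a single rational function.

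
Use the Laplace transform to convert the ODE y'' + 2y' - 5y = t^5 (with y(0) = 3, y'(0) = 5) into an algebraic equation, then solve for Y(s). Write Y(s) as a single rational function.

Apply the Laplace transform to the equation.
Using L{y''} = s^2 Y - s·y(0) - y'(0) and L{y'} = sY - y(0), with y(0) = 3, y'(0) = 5, the left side becomes (s^2 + 2*s - 5)Y - (3*s + 11).
The right side is L{t^5} = 120/s^6.
So (s^2 + 2*s - 5)Y = 120/s^6 + (3*s + 11).
Divide through and combine into a single rational function.

Y(s) = (3*s^7 + 11*s^6 + 120)/(s^8 + 2*s^7 - 5*s^6)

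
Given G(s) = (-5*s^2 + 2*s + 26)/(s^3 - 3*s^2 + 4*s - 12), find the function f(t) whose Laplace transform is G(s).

Factor the denominator: s^3 - 3*s^2 + 4*s - 12 = (s - 3)*(s^2 + 4).
Partial fraction decomposition gives [-1/(s - 3)] + [-4*s/(s^2 + 4)] + [-10/(s^2 + 4)].
Invert each term: -1/(s - 3) ↔ -e^(3t); -4·s/(s^2 + 4) ↔ -4cos(2t); -5·2/(s^2 + 4) ↔ -5sin(2t).

f(t) = -exp(3*t) - 5*sin(2*t) - 4*cos(2*t)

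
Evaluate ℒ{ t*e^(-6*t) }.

(s + 6)^(-2)

L{e^(-6t)} = 1/(s + 6).
Then apply L{t·g(t)} = -d/ds[G(s)] with G(s) = 1/(s + 6):
differentiating 1 time and applying the sign gives (s + 6)^(-2).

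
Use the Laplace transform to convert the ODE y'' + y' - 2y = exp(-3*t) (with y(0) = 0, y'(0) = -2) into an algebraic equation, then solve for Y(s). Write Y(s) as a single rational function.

Y(s) = (-2*s - 5)/(s^3 + 4*s^2 + s - 6)

Take the Laplace transform of both sides.
Using L{y''} = s^2 Y - s·y(0) - y'(0) and L{y'} = sY - y(0), with y(0) = 0, y'(0) = -2, the left side becomes (s^2 + s - 2)Y - (-2).
The right side is L{exp(-3*t)} = 1/(s + 3).
So (s^2 + s - 2)Y = 1/(s + 3) + (-2).
Isolate Y and clear denominators.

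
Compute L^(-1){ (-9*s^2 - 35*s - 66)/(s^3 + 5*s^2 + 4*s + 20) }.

Factor the denominator: s^3 + 5*s^2 + 4*s + 20 = (s + 5)*(s^2 + 4).
Partial fraction decomposition gives [-4/(s + 5)] + [-5*s/(s^2 + 4)] + [-10/(s^2 + 4)].
Invert each term: -4/(s + 5) ↔ -4e^(-5t); -5·s/(s^2 + 4) ↔ -5cos(2t); -5·2/(s^2 + 4) ↔ -5sin(2t).

-5*sin(2*t) - 5*cos(2*t) - 4*exp(-5*t)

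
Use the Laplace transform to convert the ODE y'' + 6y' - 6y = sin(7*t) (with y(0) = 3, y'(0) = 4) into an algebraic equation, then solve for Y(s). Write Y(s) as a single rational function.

Y(s) = (3*s^3 + 22*s^2 + 147*s + 1085)/(s^4 + 6*s^3 + 43*s^2 + 294*s - 294)

Apply the Laplace transform to the equation.
Using L{y''} = s^2 Y - s·y(0) - y'(0) and L{y'} = sY - y(0), with y(0) = 3, y'(0) = 4, the left side becomes (s^2 + 6*s - 6)Y - (3*s + 22).
The right side is L{sin(7*t)} = 7/(s^2 + 49).
So (s^2 + 6*s - 6)Y = 7/(s^2 + 49) + (3*s + 22).
Divide through and combine into a single rational function.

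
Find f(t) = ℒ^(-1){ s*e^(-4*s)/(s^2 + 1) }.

The factor e^(-4s) signals a time shift by c = 4 (second shifting theorem).
L{cos(t)} = s/(s^2 + 1), so L^-1{s/(s^2 + 1)} = cos(t).
Hence the inverse is u(t - 4) times that function evaluated at t - 4.

f(t) = Heaviside(t - 4)*(cos(t - 4))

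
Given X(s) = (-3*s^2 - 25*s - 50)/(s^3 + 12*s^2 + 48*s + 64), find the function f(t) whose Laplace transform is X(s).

f(t) = t^2*exp(-4*t) - t*exp(-4*t) - 3*exp(-4*t)

Factor the denominator: s^3 + 12*s^2 + 48*s + 64 = (s + 4)^3.
Partial fraction decomposition gives [-3/(s + 4)] + [-1/(s + 4)^2] + [2/(s + 4)^3].
Invert each term: -3/(s + 4) ↔ -3e^(-4t); -1/(s + 4)^2 ↔ -t·e^(-4t); 2/(s + 4)^3 ↔ (1)t^2·e^(-4t).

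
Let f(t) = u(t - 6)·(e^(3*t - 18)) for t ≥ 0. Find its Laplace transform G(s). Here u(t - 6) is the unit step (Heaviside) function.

G(s) = exp(-6*s)/(s - 3)

By the second shifting theorem, L{u(t - c)·g(t - c)} = e^(-cs)·H(s) with c = 6 and H(s) = L{g(t)}.
L{e^(3t)} = 1/(s - 3).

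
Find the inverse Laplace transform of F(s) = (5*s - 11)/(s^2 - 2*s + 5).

Complete the square in the denominator: s^2 - 2*s + 5 = (s - 1)^2 + 2^2.
Split the numerator to match: 5*s - 11 = 5·(s - 1) - 3·2.
Invert each term: 5·(s - 1)/((s - 1)^2 + 4) ↔ 5e^(t)cos(2t); -3·2/((s - 1)^2 + 4) ↔ -3e^(t)sin(2t).

-3*exp(t)*sin(2*t) + 5*exp(t)*cos(2*t)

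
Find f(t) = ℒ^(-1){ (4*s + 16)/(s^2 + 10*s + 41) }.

Complete the square in the denominator: s^2 + 10*s + 41 = (s + 5)^2 + 4^2.
Split the numerator to match: 4*s + 16 = 4·(s + 5) - 1·4.
Invert each term: 4·(s + 5)/((s + 5)^2 + 16) ↔ 4e^(-5t)cos(4t); -1·4/((s + 5)^2 + 16) ↔ -e^(-5t)sin(4t).

f(t) = -exp(-5*t)*sin(4*t) + 4*exp(-5*t)*cos(4*t)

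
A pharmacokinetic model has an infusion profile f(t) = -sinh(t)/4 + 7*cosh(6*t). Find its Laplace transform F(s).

By linearity of the Laplace transform, transform each term separately.
(-1/4)·[L{sinh(t)} = 1/(s^2 - 1)]; (7)·[L{cosh(6t)} = s/(s^2 - 36)].

F(s) = 7*s/(s^2 - 36) - 1/(4*(s^2 - 1))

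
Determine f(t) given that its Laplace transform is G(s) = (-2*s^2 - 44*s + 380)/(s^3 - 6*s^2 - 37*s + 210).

Factor the denominator: s^3 - 6*s^2 - 37*s + 210 = (s - 7)*(s - 5)*(s + 6).
Partial fraction decomposition gives [-5/(s - 5)] + [4/(s + 6)] + [-1/(s - 7)].
Invert each term: -5/(s - 5) ↔ -5e^(5t); 4/(s + 6) ↔ 4e^(-6t); -1/(s - 7) ↔ -e^(7t).

f(t) = -exp(7*t) - 5*exp(5*t) + 4*exp(-6*t)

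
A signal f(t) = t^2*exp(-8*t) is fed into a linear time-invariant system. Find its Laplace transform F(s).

L{t^2} = 2!/s^3 = 2/s^3.
By the first shifting theorem, multiplying by e^(-8t) replaces s with s + 8.

F(s) = 2/(s + 8)^3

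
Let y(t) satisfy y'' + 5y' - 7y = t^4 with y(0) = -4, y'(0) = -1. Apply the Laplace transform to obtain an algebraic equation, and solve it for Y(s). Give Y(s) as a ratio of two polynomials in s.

Transform both sides with L{·}.
The derivative rules (L{y''} = s^2 Y - s·y(0) - y'(0) and L{y'} = sY - y(0), with y(0) = -4, y'(0) = -1) turn the left side into (s^2 + 5*s - 7)Y - (-4*s - 21).
The right side is L{t^4} = 24/s^5.
So (s^2 + 5*s - 7)Y = 24/s^5 + (-4*s - 21).
Solve for Y(s) and write it as one ratio of polynomials.

Y(s) = (-4*s^6 - 21*s^5 + 24)/(s^7 + 5*s^6 - 7*s^5)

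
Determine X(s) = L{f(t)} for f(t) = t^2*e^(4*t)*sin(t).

X(s) = 2*(3*s^2 - 24*s + 47)/(s^2 - 8*s + 17)^3

L{sin(t)} = 1/(s^2 + 1).
Multiplying by e^(4t) shifts s → s - 4, so L{e^(4*t)*sin(t)} = 1/((s - 4)^2 + 1).
Then apply L{t^2·g(t)} = (-1)^2 d^2/ds^2[G(s)] with G(s) = 1/((s - 4)^2 + 1):
differentiating 2 times and applying the sign gives 2*(3*s^2 - 24*s + 47)/(s^2 - 8*s + 17)^3.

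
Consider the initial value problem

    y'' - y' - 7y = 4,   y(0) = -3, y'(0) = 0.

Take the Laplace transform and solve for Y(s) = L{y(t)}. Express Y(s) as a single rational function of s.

Y(s) = (-3*s^2 + 3*s + 4)/(s^3 - s^2 - 7*s)

Take the Laplace transform of both sides.
The derivative rules (L{y''} = s^2 Y - s·y(0) - y'(0) and L{y'} = sY - y(0), with y(0) = -3, y'(0) = 0) turn the left side into (s^2 - s - 7)Y - (-3*s + 3).
The right side is L{4} = 4/s.
So (s^2 - s - 7)Y = 4/s + (-3*s + 3).
Solve for Y(s) and write it as one ratio of polynomials.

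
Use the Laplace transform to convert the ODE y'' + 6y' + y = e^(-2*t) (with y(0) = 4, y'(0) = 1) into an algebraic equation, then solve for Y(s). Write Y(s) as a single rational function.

Laplace-transform each side.
With L{y''} = s^2 Y - s·y(0) - y'(0) and L{y'} = sY - y(0), with y(0) = 4, y'(0) = 1: the LHS transforms to (s^2 + 6*s + 1)Y - (4*s + 25).
The right side is L{e^(-2*t)} = 1/(s + 2).
So (s^2 + 6*s + 1)Y = 1/(s + 2) + (4*s + 25).
Isolate Y and clear denominators.

Y(s) = (4*s^2 + 33*s + 51)/(s^3 + 8*s^2 + 13*s + 2)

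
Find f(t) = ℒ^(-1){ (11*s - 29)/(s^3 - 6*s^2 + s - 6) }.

f(t) = exp(6*t) + 5*sin(t) - cos(t)

Factor the denominator: s^3 - 6*s^2 + s - 6 = (s - 6)*(s^2 + 1).
Partial fraction decomposition gives [1/(s - 6)] + [-s/(s^2 + 1)] + [5/(s^2 + 1)].
Invert each term: 1/(s - 6) ↔ e^(6t); -1·s/(s^2 + 1) ↔ -cos(t); 5·1/(s^2 + 1) ↔ 5sin(t).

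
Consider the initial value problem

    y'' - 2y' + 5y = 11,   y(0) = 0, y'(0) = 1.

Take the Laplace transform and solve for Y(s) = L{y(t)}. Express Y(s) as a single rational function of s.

Y(s) = (s + 11)/(s^3 - 2*s^2 + 5*s)

Transform both sides with L{·}.
The derivative rules (L{y''} = s^2 Y - s·y(0) - y'(0) and L{y'} = sY - y(0), with y(0) = 0, y'(0) = 1) turn the left side into (s^2 - 2*s + 5)Y - (1).
The right side is L{11} = 11/s.
So (s^2 - 2*s + 5)Y = 11/s + (1).
Solve for Y(s) and write it as one ratio of polynomials.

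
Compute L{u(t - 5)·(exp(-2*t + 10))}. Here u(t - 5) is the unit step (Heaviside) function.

By the second shifting theorem, L{u(t - c)·g(t - c)} = e^(-cs)·G(s) with c = 5 and G(s) = L{g(t)}.
L{e^(-2t)} = 1/(s + 2).

exp(-5*s)/(s + 2)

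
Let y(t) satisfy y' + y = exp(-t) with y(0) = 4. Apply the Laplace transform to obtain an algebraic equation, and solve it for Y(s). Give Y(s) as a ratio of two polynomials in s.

Y(s) = (4*s + 5)/(s^2 + 2*s + 1)

Transform both sides with L{·}.
Using L{y'} = sY - y(0) = sY - 4, the left side becomes (s + 1)Y - (4).
The right side is L{exp(-t)} = 1/(s + 1).
So (s + 1)Y = 1/(s + 1) + (4).
Divide through and combine into a single rational function.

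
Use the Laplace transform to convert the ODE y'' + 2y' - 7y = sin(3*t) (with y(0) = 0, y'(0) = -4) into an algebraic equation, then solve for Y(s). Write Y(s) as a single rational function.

Take the Laplace transform of both sides.
Using L{y''} = s^2 Y - s·y(0) - y'(0) and L{y'} = sY - y(0), with y(0) = 0, y'(0) = -4, the left side becomes (s^2 + 2*s - 7)Y - (-4).
The right side is L{sin(3*t)} = 3/(s^2 + 9).
So (s^2 + 2*s - 7)Y = 3/(s^2 + 9) + (-4).
Divide through and combine into a single rational function.

Y(s) = (-4*s^2 - 33)/(s^4 + 2*s^3 + 2*s^2 + 18*s - 63)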